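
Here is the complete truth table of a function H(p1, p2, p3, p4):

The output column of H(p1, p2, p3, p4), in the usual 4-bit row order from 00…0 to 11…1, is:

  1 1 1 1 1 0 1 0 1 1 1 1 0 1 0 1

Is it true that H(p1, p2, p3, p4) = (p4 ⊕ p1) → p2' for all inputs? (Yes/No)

Evaluate (p4 ⊕ p1) → p2' on each row and compare to H:
  p1=0, p2=0, p3=0, p4=0: formula gives 1, H = 1 ✓
  p1=0, p2=0, p3=0, p4=1: formula gives 1, H = 1 ✓
  p1=0, p2=0, p3=1, p4=0: formula gives 1, H = 1 ✓
  p1=0, p2=0, p3=1, p4=1: formula gives 1, H = 1 ✓
  …and likewise for the remaining 12 rows.
No disagreement on any input; they are logically equivalent.

Yes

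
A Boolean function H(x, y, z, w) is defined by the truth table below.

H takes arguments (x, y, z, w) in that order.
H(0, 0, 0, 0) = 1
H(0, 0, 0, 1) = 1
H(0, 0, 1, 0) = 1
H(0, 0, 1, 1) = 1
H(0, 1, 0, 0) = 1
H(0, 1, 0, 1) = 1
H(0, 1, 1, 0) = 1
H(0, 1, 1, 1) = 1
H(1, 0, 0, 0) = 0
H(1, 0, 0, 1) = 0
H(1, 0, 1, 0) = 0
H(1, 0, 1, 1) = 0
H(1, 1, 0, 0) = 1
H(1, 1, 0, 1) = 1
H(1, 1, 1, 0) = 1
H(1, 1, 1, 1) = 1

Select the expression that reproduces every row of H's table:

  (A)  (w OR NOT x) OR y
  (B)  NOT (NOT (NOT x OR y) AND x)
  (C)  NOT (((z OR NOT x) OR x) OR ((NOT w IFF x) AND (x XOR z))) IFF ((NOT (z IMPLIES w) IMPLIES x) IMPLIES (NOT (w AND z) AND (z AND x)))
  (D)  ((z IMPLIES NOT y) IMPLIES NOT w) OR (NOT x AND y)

(A) disagrees with H on (1,0,0,1) (formula → 1, table → 0); rule it out.
(C) disagrees with H on (0,0,1,0) (formula → 0, table → 1); rule it out.
(D) disagrees with H on (0,0,0,1) (formula → 0, table → 1); rule it out.
(B) is the remaining candidate, and it agrees with H on all 16 inputs.

B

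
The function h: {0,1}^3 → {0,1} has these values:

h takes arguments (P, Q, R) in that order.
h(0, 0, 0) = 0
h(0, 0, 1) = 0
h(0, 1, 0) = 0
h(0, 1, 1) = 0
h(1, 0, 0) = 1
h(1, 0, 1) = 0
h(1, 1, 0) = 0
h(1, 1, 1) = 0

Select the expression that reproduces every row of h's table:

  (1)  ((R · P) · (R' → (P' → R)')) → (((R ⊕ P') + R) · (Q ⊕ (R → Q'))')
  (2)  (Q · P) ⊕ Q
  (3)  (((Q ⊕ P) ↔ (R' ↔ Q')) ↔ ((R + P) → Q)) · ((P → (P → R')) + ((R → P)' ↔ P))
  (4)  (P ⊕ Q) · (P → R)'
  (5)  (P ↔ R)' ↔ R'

(1) disagrees with h on (0,0,0) (formula → 1, table → 0); rule it out.
(2) disagrees with h on (0,1,0) (formula → 1, table → 0); rule it out.
(3) disagrees with h on (0,1,1) (formula → 1, table → 0); rule it out.
(5) disagrees with h on (1,0,1) (formula → 1, table → 0); rule it out.
That leaves (4). Evaluating it on every row reproduces the table of h exactly.

4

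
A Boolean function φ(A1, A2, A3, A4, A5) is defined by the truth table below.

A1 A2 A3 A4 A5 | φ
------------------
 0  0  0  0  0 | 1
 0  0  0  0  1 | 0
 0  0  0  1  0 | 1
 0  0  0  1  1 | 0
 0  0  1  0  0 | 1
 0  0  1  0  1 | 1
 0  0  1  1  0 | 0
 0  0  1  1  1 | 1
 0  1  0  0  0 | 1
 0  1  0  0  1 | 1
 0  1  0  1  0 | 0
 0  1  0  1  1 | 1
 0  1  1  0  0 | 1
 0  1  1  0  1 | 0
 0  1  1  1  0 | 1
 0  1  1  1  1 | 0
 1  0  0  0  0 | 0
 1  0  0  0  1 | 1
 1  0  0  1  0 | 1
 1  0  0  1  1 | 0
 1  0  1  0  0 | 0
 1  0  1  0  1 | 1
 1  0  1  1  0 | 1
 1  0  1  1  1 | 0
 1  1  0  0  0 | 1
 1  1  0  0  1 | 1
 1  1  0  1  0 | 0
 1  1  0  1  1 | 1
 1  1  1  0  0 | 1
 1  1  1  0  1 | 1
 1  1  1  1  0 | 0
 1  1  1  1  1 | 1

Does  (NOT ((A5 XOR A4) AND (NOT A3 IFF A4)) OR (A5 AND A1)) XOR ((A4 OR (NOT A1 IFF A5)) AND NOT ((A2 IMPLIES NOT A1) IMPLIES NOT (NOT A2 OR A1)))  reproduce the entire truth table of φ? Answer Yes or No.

No

Test each input against both φ and the formula:
  A1=0, A2=0, A3=0, A4=0, A5=0: formula gives 1, φ = 1 ✓
  A1=0, A2=0, A3=0, A4=0, A5=1: formula gives 0, φ = 0 ✓
  A1=0, A2=0, A3=0, A4=1, A5=0: formula gives 1, φ = 1 ✓
  A1=0, A2=0, A3=0, A4=1, A5=1: formula gives 0, φ = 0 ✓
  …
  A1=0, A2=0, A3=1, A4=1, A5=1: formula gives 0, but φ = 1 ✗
Row (0,0,1,1,1) is a counterexample, so the formula is not equivalent to φ.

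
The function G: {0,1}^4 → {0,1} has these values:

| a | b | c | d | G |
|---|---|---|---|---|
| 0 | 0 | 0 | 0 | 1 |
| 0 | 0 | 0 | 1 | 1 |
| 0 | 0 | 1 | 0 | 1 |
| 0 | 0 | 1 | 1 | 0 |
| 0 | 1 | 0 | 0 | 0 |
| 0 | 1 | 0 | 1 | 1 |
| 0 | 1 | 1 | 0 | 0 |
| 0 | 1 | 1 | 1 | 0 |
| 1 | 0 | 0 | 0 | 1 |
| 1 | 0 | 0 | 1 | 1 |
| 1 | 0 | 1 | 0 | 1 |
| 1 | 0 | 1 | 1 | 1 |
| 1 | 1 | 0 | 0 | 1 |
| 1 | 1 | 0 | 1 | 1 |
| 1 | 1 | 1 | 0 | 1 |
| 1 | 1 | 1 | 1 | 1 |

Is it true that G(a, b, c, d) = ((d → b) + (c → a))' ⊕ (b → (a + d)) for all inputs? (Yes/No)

No

Test each input against both G and the formula:
  a=0, b=0, c=0, d=0: formula gives 1, G = 1 ✓
  a=0, b=0, c=0, d=1: formula gives 1, G = 1 ✓
  a=0, b=0, c=1, d=0: formula gives 1, G = 1 ✓
  a=0, b=0, c=1, d=1: formula gives 0, G = 0 ✓
  …
  a=0, b=1, c=1, d=1: formula gives 1, but G = 0 ✗
A single disagreement suffices: at (0,1,1,1) they differ, so the formula does not compute G.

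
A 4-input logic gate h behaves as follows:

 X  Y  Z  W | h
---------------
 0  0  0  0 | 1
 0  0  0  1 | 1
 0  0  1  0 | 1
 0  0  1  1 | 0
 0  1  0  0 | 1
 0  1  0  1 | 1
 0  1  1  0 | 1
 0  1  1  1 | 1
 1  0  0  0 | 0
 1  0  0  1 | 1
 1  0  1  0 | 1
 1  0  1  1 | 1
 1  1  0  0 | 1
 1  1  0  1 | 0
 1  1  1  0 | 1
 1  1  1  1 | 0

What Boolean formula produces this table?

h(X, Y, Z, W) = ~((((((~X & ~Y) & Z) & W) | (((X & ~Y) & ~Z) & ~W)) | (((X & Y) & ~Z) & W)) | (((X & Y) & Z) & W))

There are just 4 zero rows: (0,0,1,1), (1,0,0,0), (1,1,0,1), (1,1,1,1). Their minterms are ¬X·¬Y·Z·W, X·¬Y·¬Z·¬W, X·Y·¬Z·W, X·Y·Z·W; the OR of those covers precisely the 0-outputs, and negating it yields h.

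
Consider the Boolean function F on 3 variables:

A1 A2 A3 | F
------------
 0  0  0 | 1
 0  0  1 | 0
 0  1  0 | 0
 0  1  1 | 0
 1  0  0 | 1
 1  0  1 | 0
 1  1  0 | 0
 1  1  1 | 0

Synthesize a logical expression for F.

F=1 on 2 inputs: (0,0,0), (1,0,0). Reading each as a conjunction of literals (¬A1·¬A2·¬A3, A1·¬A2·¬A3) and taking the OR gives the canonical DNF.

F(A1, A2, A3) = ((¬A1 ∧ ¬A2) ∧ ¬A3) ∨ ((A1 ∧ ¬A2) ∧ ¬A3)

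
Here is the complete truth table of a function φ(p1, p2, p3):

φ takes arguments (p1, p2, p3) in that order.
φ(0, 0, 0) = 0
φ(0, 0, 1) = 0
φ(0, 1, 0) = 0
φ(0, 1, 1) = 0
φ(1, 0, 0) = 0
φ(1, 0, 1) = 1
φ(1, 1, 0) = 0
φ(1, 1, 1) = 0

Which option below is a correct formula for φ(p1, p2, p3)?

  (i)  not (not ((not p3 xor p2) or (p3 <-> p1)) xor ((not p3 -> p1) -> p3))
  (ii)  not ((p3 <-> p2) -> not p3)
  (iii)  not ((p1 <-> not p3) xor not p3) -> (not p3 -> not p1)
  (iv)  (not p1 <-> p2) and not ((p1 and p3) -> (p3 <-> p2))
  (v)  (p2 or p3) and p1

(i) disagrees with φ on (0,0,1) (formula → 1, table → 0); rule it out.
(ii) disagrees with φ on (0,1,1) (formula → 1, table → 0); rule it out.
(iii) disagrees with φ on (0,0,0) (formula → 1, table → 0); rule it out.
(v) disagrees with φ on (1,1,0) (formula → 1, table → 0); rule it out.
Only (iv) survives; checking it on all 8 rows confirms it matches φ.

iv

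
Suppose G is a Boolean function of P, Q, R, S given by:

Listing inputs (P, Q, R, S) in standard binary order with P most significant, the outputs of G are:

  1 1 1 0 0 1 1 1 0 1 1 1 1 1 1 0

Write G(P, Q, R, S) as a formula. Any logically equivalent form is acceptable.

G is 0 on only 4 rows — (0,0,1,1), (0,1,0,0), (1,0,0,0), (1,1,1,1). Writing each as a minterm (¬P·¬Q·R·S, ¬P·Q·¬R·¬S, P·¬Q·¬R·¬S, P·Q·R·S) and OR-ing them characterizes exactly where G=0, so G is the negation of that disjunction.

G(P, Q, R, S) = ~((((((~P & ~Q) & R) & S) | (((~P & Q) & ~R) & ~S)) | (((P & ~Q) & ~R) & ~S)) | (((P & Q) & R) & S))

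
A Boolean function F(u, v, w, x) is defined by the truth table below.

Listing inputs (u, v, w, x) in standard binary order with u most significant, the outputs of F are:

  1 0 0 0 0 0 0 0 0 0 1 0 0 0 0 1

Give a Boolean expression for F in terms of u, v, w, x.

F(u, v, w, x) = ((((~u & ~v) & ~w) & ~x) | (((u & ~v) & w) & ~x)) | (((u & v) & w) & x)

F=1 on 3 inputs: (0,0,0,0), (1,0,1,0), (1,1,1,1). Reading each as a conjunction of literals (¬u·¬v·¬w·¬x, u·¬v·w·¬x, u·v·w·x) and taking the OR gives the canonical DNF.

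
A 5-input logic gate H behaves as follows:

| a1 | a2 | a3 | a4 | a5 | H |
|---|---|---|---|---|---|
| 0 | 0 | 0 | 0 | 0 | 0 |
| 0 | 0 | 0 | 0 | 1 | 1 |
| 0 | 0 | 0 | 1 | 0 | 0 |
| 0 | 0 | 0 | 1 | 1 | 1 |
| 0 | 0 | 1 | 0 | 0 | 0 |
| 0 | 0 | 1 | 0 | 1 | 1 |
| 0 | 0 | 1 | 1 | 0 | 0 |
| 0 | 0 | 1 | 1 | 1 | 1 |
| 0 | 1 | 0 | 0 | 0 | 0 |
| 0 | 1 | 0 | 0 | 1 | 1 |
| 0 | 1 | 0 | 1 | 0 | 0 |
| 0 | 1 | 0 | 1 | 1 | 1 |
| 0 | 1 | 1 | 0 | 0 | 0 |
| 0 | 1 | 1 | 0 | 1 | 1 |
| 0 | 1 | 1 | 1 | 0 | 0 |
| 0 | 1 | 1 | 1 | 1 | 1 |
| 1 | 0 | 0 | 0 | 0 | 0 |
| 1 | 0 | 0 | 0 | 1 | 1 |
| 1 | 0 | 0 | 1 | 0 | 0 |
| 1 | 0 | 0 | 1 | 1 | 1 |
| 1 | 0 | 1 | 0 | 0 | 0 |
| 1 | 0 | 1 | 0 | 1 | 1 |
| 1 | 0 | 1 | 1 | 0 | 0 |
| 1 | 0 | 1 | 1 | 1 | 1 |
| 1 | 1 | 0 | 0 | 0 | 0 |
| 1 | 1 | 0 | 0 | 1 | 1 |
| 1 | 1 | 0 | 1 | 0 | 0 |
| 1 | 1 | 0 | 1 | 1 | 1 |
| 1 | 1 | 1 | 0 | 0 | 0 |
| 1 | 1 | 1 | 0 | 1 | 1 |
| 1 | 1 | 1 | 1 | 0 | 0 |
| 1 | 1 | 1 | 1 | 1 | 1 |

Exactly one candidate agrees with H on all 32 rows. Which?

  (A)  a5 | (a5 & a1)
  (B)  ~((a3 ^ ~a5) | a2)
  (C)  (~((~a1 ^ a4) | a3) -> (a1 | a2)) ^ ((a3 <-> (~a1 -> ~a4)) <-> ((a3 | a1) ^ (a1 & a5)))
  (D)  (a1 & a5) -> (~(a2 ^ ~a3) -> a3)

A

(B) fails at (0,0,1,0,0): the formula yields 1, H is 0.
(C) fails at (0,0,0,0,1): the formula yields 0, H is 1.
(D) fails at (0,0,0,0,0): the formula yields 1, H is 0.
(A) is the remaining candidate, and it agrees with H on all 32 inputs.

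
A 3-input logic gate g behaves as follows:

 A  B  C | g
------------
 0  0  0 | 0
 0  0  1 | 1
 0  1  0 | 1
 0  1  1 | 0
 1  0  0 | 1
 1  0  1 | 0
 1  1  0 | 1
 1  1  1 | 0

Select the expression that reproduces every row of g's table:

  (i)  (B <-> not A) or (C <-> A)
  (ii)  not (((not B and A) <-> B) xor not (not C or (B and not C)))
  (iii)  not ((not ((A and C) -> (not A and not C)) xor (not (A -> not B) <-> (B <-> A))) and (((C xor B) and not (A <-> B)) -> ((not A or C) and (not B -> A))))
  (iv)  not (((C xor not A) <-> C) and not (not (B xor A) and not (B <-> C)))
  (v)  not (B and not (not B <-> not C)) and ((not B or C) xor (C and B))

(i): at (0,0,0) it gives 1, but g = 0 — eliminated.
(iii): at (0,0,0) it gives 1, but g = 0 — eliminated.
(iv): at (0,0,0) it gives 1, but g = 0 — eliminated.
(v): at (0,0,0) it gives 1, but g = 0 — eliminated.
That leaves (ii). Evaluating it on every row reproduces the table of g exactly.

ii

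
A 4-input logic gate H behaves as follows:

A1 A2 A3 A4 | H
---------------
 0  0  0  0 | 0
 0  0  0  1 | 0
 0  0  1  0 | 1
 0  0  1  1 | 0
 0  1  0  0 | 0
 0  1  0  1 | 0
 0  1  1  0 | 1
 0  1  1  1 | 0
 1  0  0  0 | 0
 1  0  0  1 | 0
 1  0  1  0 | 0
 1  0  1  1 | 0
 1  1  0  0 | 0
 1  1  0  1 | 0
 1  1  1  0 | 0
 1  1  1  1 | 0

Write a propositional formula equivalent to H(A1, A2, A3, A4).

The 1-rows are (0,0,1,0), (0,1,1,0). Each contributes one minterm — ¬A1·¬A2·A3·¬A4; ¬A1·A2·A3·¬A4 — and their disjunction is a sum-of-products form of H.

H(A1, A2, A3, A4) = (((not A1 and not A2) and A3) and not A4) or (((not A1 and A2) and A3) and not A4)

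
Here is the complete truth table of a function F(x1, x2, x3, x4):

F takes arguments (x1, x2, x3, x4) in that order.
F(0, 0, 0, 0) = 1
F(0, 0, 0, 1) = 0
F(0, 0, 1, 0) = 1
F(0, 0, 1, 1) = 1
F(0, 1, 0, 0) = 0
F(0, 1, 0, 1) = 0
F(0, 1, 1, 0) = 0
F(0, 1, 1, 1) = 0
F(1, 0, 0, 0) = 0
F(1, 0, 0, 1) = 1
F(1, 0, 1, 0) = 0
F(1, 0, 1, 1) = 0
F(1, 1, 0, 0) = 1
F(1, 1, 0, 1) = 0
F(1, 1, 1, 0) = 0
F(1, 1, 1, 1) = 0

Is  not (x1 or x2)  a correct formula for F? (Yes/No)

Check the formula against F row by row:
  x1=0, x2=0, x3=0, x4=0: formula gives 1, F = 1 ✓
  x1=0, x2=0, x3=0, x4=1: formula gives 1, but F = 0 ✗
Since they disagree at (0,0,0,1), the expression is not a correct formula for F.

No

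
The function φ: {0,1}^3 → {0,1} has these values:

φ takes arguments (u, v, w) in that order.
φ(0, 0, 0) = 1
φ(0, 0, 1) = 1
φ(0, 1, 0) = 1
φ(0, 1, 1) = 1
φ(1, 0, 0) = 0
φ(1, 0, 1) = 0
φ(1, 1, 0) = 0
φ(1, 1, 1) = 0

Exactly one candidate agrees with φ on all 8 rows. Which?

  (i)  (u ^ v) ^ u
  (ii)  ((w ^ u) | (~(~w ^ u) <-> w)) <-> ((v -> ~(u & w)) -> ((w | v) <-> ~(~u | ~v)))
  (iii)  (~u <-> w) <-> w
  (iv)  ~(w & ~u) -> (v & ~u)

iii

(i) disagrees with φ on (0,0,0) (formula → 0, table → 1); rule it out.
(ii) disagrees with φ on (0,0,1) (formula → 0, table → 1); rule it out.
(iv) disagrees with φ on (0,0,0) (formula → 0, table → 1); rule it out.
Only (iii) survives; checking it on all 8 rows confirms it matches φ.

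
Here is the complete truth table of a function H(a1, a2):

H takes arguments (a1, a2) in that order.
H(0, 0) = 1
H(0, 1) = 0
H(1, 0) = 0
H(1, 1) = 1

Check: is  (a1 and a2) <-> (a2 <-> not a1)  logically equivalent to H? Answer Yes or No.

Test each input against both H and the formula:
  a1=0, a2=0: formula gives 1, H = 1 ✓
  a1=0, a2=1: formula gives 0, H = 0 ✓
  a1=1, a2=0: formula gives 0, H = 0 ✓
  a1=1, a2=1: formula gives 0, but H = 1 ✗
Since they disagree at (1,1), the expression is not a correct formula for H.

No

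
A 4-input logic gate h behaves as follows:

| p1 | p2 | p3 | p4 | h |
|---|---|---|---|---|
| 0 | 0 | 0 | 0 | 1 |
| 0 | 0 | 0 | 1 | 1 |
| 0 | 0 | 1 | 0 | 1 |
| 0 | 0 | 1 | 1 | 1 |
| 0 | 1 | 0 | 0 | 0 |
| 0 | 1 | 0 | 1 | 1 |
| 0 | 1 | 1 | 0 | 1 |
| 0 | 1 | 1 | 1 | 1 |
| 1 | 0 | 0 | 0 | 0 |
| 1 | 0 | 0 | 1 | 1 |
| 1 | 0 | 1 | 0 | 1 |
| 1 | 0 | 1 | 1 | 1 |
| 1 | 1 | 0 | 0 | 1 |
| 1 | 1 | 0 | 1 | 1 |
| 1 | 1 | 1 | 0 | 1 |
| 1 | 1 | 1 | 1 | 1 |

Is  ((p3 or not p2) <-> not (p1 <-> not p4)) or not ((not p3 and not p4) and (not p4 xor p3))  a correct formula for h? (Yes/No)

Check the formula against h row by row:
  p1=0, p2=0, p3=0, p4=0: formula gives 1, h = 1 ✓
  p1=0, p2=0, p3=0, p4=1: formula gives 1, h = 1 ✓
  p1=0, p2=0, p3=1, p4=0: formula gives 1, h = 1 ✓
  p1=0, p2=0, p3=1, p4=1: formula gives 1, h = 1 ✓
  … (the remaining 12 rows also agree.)
Every row agrees, so the formula is equivalent.

Yes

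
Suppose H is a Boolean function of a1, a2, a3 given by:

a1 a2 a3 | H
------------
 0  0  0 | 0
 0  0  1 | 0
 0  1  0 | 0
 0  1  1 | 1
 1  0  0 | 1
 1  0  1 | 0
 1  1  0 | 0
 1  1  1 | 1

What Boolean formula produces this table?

H(a1, a2, a3) = (((a1' · a2) · a3) + ((a1 · a2') · a3')) + ((a1 · a2) · a3)

H=1 on 3 inputs: (0,1,1), (1,0,0), (1,1,1). Reading each as a conjunction of literals (¬a1·a2·a3, a1·¬a2·¬a3, a1·a2·a3) and taking the OR gives the canonical DNF.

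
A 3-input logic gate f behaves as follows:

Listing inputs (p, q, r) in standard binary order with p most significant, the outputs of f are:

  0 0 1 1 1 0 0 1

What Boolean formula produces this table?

f(p, q, r) = ((((p' · q) · r') + ((p' · q) · r)) + ((p · q') · r')) + ((p · q) · r)

f=1 on 4 inputs: (0,1,0), (0,1,1), (1,0,0), (1,1,1). Reading each as a conjunction of literals (¬p·q·¬r, ¬p·q·r, p·¬q·¬r, p·q·r) and taking the OR gives the canonical DNF.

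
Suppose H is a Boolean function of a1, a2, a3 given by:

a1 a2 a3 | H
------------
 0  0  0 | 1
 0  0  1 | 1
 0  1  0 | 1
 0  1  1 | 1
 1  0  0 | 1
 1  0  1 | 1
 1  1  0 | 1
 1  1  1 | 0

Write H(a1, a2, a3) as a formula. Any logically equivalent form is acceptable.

H(a1, a2, a3) = not ((a1 and a2) and a3)

H is 0 on exactly one input, (1,1,1), whose minterm is a1·a2·a3. So H is the negation of that single conjunction.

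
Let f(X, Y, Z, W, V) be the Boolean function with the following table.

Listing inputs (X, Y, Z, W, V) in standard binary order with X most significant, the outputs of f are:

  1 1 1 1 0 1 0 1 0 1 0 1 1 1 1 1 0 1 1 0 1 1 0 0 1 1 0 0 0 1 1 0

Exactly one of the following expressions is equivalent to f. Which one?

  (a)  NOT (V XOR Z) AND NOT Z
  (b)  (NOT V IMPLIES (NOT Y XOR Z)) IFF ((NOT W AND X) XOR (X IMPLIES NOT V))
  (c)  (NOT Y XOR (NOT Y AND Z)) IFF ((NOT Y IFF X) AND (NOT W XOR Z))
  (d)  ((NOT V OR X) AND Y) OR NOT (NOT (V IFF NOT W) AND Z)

(a) fails at (0,0,0,0,1): the formula yields 0, f is 1.
(c) fails at (0,0,0,0,0): the formula yields 0, f is 1.
(d) fails at (0,0,1,1,0): the formula yields 1, f is 0.
Only (b) survives; checking it on all 32 rows confirms it matches f.

b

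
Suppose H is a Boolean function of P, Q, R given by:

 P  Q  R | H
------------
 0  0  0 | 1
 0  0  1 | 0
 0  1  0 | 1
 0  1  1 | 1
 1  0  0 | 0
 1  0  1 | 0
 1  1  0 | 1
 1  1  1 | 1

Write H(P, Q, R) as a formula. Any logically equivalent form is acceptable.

H(P, Q, R) = ((((P' · Q') · R) + ((P · Q') · R')) + ((P · Q') · R))'

H is 0 on only 3 rows — (0,0,1), (1,0,0), (1,0,1). Writing each as a minterm (¬P·¬Q·R, P·¬Q·¬R, P·¬Q·R) and OR-ing them characterizes exactly where H=0, so H is the negation of that disjunction.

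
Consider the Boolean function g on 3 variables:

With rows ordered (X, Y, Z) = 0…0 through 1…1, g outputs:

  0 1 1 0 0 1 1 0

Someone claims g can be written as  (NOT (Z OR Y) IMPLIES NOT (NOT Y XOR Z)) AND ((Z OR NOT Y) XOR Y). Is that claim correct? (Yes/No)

Evaluate (NOT (Z OR Y) IMPLIES NOT (NOT Y XOR Z)) AND ((Z OR NOT Y) XOR Y) on each row and compare to g:
  X=0, Y=0, Z=0: formula gives 0, g = 0 ✓
  X=0, Y=0, Z=1: formula gives 1, g = 1 ✓
  X=0, Y=1, Z=0: formula gives 1, g = 1 ✓
  X=0, Y=1, Z=1: formula gives 0, g = 0 ✓
  X=1, Y=0, Z=0: formula gives 0, g = 0 ✓
  …and likewise for the remaining 3 rows.
All 8 rows match — the expression computes g exactly.

Yes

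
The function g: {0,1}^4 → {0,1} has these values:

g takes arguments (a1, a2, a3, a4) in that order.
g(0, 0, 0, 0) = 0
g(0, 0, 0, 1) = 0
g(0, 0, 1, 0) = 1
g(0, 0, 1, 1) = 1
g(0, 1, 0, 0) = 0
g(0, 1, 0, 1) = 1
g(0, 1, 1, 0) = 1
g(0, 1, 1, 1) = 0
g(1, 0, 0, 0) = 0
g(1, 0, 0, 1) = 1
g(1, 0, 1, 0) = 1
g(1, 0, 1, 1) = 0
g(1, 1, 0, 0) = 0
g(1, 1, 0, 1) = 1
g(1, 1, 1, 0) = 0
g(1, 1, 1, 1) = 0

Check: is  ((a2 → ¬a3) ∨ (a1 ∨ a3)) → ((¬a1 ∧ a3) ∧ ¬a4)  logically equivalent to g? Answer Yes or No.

Evaluate ((a2 → ¬a3) ∨ (a1 ∨ a3)) → ((¬a1 ∧ a3) ∧ ¬a4) on each row and compare to g:
  a1=0, a2=0, a3=0, a4=0: formula gives 0, g = 0 ✓
  a1=0, a2=0, a3=0, a4=1: formula gives 0, g = 0 ✓
  a1=0, a2=0, a3=1, a4=0: formula gives 1, g = 1 ✓
  a1=0, a2=0, a3=1, a4=1: formula gives 0, but g = 1 ✗
A single disagreement suffices: at (0,0,1,1) they differ, so the formula does not compute g.

No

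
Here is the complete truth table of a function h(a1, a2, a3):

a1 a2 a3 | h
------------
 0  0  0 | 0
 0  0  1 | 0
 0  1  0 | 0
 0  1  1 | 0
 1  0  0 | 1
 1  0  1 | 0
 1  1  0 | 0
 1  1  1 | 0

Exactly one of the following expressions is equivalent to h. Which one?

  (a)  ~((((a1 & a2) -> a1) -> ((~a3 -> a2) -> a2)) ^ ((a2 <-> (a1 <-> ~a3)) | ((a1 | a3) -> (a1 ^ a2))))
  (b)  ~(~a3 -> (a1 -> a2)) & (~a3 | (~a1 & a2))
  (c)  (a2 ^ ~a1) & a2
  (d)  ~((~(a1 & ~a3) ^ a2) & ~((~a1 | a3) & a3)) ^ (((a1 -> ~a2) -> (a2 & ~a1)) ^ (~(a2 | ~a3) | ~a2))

(a) fails at (0,0,0): the formula yields 1, h is 0.
(c) fails at (1,0,0): the formula yields 0, h is 1.
(d) fails at (0,0,0): the formula yields 1, h is 0.
Only (b) survives; checking it on all 8 rows confirms it matches h.

b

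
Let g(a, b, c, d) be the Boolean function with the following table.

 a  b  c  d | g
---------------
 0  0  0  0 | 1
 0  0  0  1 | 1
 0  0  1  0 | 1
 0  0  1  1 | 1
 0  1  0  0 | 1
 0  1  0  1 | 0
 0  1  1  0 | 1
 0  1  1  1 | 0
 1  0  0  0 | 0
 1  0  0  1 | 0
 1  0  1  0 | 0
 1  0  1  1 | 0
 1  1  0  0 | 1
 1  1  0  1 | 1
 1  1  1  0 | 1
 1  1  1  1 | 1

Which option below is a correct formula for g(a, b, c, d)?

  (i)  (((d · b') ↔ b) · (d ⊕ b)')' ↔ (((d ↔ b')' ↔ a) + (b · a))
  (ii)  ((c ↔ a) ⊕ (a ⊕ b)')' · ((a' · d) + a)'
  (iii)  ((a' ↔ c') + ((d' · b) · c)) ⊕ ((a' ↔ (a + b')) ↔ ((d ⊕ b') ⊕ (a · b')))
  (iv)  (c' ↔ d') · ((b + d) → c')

(ii): at (0,0,0,1) it gives 0, but g = 1 — eliminated.
(iii): at (0,0,0,0) it gives 0, but g = 1 — eliminated.
(iv): at (0,0,0,1) it gives 0, but g = 1 — eliminated.
(i) is the remaining candidate, and it agrees with g on all 16 inputs.

i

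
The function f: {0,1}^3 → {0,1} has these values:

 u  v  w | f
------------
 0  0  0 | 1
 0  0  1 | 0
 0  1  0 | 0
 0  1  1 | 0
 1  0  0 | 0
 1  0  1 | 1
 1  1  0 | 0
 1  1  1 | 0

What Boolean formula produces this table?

f(u, v, w) = ((not u and not v) and not w) or ((u and not v) and w)

The 1-rows are (0,0,0), (1,0,1). Each contributes one minterm — ¬u·¬v·¬w; u·¬v·w — and their disjunction is a sum-of-products form of f.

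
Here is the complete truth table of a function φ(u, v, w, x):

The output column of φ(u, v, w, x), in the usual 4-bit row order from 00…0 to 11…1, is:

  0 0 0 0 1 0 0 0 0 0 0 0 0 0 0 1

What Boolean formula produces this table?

Collect the rows where φ=1 — (0,1,0,0), (1,1,1,1) — and write one minterm per row: ¬u·v·¬w·¬x, u·v·w·x. Their union (logical OR) reproduces the table exactly.

φ(u, v, w, x) = (((¬u ∧ v) ∧ ¬w) ∧ ¬x) ∨ (((u ∧ v) ∧ w) ∧ x)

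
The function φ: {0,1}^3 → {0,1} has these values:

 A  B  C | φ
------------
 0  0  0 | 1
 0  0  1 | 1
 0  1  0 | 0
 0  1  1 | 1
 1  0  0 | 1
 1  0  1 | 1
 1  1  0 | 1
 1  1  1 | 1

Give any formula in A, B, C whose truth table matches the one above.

φ(A, B, C) = ¬((¬A ∧ B) ∧ ¬C)

φ is 0 on exactly one input, (0,1,0), whose minterm is ¬A·B·¬C. So φ is the negation of that single conjunction.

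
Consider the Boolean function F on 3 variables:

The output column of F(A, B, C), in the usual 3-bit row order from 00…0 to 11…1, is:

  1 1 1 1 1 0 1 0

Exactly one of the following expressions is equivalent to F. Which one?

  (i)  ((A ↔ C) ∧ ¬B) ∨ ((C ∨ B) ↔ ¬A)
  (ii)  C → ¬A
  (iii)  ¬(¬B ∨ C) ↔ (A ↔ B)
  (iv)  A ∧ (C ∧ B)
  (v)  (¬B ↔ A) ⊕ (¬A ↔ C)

ii

(i) disagrees with F on (1,0,1) (formula → 1, table → 0); rule it out.
(iii) disagrees with F on (0,0,0) (formula → 0, table → 1); rule it out.
(iv) disagrees with F on (0,0,0) (formula → 0, table → 1); rule it out.
(v) disagrees with F on (0,0,0) (formula → 0, table → 1); rule it out.
(ii) is the remaining candidate, and it agrees with F on all 8 inputs.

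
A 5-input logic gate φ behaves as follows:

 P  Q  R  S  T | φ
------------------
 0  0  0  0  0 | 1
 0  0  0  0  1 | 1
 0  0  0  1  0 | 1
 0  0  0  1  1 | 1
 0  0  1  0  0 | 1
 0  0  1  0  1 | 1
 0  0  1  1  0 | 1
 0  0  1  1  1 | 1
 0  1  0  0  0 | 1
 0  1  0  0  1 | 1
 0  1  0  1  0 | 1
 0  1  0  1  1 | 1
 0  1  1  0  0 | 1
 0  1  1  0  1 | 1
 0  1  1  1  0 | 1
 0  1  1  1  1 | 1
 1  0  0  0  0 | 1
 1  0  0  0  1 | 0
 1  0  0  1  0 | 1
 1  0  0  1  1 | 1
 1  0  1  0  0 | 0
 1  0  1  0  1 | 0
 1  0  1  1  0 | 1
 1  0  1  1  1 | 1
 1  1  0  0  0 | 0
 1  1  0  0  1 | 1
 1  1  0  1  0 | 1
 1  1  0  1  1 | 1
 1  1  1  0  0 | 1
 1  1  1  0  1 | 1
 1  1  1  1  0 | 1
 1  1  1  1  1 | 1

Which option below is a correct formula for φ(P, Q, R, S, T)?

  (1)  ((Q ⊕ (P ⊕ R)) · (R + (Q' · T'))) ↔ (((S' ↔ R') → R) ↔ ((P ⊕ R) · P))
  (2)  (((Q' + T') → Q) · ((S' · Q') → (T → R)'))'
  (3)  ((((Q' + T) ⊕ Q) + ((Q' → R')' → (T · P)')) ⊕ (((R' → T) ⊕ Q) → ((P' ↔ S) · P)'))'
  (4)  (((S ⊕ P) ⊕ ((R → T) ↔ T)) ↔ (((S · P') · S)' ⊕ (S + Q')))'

3

(1) fails at (0,0,0,0,0): the formula yields 0, φ is 1.
(2) fails at (0,1,0,0,0): the formula yields 0, φ is 1.
(4) fails at (0,0,0,0,0): the formula yields 0, φ is 1.
(3) is the remaining candidate, and it agrees with φ on all 32 inputs.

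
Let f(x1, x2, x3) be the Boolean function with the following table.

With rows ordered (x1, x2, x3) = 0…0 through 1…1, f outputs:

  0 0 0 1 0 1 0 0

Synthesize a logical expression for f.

f(x1, x2, x3) = ((~x1 & x2) & x3) | ((x1 & ~x2) & x3)

f=1 on 2 inputs: (0,1,1), (1,0,1). Reading each as a conjunction of literals (¬x1·x2·x3, x1·¬x2·x3) and taking the OR gives the canonical DNF.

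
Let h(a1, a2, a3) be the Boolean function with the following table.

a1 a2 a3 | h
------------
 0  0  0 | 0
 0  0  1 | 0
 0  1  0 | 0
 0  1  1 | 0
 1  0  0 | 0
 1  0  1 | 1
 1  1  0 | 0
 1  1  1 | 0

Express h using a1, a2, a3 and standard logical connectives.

Only row (1,0,1) gives 1. That row's minterm a1·¬a2·a3 is h directly.

h(a1, a2, a3) = (a1 AND NOT a2) AND a3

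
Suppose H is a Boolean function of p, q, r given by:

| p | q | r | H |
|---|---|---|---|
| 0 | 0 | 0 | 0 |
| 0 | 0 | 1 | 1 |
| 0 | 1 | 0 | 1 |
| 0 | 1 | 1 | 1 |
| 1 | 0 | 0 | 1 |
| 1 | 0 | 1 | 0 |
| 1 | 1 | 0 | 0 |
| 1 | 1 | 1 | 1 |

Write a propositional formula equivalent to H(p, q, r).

H is 0 on only 3 rows — (0,0,0), (1,0,1), (1,1,0). Writing each as a minterm (¬p·¬q·¬r, p·¬q·r, p·q·¬r) and OR-ing them characterizes exactly where H=0, so H is the negation of that disjunction.

H(p, q, r) = NOT ((((NOT p AND NOT q) AND NOT r) OR ((p AND NOT q) AND r)) OR ((p AND q) AND NOT r))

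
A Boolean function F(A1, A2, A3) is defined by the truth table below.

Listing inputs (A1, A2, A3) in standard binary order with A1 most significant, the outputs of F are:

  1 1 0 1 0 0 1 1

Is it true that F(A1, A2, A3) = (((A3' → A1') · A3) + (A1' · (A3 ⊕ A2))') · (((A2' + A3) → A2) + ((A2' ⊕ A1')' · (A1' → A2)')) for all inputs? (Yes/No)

Yes

Evaluate (((A3' → A1') · A3) + (A1' · (A3 ⊕ A2))') · (((A2' + A3) → A2) + ((A2' ⊕ A1')' · (A1' → A2)')) on each row and compare to F:
  A1=0, A2=0, A3=0: formula gives 1, F = 1 ✓
  A1=0, A2=0, A3=1: formula gives 1, F = 1 ✓
  A1=0, A2=1, A3=0: formula gives 0, F = 0 ✓
  A1=0, A2=1, A3=1: formula gives 1, F = 1 ✓
  A1=1, A2=0, A3=0: formula gives 0, F = 0 ✓
  …and likewise for the remaining 3 rows.
Every row agrees, so the formula is equivalent.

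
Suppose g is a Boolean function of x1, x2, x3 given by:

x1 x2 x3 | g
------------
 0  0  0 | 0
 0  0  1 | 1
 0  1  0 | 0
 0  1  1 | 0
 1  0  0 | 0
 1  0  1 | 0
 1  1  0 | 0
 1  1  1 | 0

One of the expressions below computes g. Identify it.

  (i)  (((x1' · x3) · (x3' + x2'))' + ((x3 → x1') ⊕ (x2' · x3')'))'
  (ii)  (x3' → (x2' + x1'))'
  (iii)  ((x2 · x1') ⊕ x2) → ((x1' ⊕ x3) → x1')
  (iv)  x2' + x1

(ii) disagrees with g on (0,0,1) (formula → 0, table → 1); rule it out.
(iii) disagrees with g on (0,0,0) (formula → 1, table → 0); rule it out.
(iv) disagrees with g on (0,0,0) (formula → 1, table → 0); rule it out.
(i) is the remaining candidate, and it agrees with g on all 8 inputs.

i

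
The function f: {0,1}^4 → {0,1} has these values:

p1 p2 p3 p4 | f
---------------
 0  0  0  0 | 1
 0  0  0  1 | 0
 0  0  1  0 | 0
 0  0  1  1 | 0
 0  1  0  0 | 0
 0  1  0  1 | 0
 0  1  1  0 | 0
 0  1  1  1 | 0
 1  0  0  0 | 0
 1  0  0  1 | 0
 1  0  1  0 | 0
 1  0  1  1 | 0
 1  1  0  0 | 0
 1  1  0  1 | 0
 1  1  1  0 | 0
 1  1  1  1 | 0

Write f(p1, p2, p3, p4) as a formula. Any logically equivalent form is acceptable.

f(p1, p2, p3, p4) = NOT (((p1 OR p2) OR p3) OR p4)

The output is 1 only when every input is 0 — NOR of all inputs.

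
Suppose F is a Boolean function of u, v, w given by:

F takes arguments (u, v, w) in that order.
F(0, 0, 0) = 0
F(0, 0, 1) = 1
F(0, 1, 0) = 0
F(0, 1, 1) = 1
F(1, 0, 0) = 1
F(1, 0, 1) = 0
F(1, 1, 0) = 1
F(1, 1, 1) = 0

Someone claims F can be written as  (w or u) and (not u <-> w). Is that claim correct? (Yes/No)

Yes

Evaluate (w or u) and (not u <-> w) on each row and compare to F:
  u=0, v=0, w=0: formula gives 0, F = 0 ✓
  u=0, v=0, w=1: formula gives 1, F = 1 ✓
  u=0, v=1, w=0: formula gives 0, F = 0 ✓
  u=0, v=1, w=1: formula gives 1, F = 1 ✓
  u=1, v=0, w=0: formula gives 1, F = 1 ✓
  …and likewise for the remaining 3 rows.
No disagreement on any input; they are logically equivalent.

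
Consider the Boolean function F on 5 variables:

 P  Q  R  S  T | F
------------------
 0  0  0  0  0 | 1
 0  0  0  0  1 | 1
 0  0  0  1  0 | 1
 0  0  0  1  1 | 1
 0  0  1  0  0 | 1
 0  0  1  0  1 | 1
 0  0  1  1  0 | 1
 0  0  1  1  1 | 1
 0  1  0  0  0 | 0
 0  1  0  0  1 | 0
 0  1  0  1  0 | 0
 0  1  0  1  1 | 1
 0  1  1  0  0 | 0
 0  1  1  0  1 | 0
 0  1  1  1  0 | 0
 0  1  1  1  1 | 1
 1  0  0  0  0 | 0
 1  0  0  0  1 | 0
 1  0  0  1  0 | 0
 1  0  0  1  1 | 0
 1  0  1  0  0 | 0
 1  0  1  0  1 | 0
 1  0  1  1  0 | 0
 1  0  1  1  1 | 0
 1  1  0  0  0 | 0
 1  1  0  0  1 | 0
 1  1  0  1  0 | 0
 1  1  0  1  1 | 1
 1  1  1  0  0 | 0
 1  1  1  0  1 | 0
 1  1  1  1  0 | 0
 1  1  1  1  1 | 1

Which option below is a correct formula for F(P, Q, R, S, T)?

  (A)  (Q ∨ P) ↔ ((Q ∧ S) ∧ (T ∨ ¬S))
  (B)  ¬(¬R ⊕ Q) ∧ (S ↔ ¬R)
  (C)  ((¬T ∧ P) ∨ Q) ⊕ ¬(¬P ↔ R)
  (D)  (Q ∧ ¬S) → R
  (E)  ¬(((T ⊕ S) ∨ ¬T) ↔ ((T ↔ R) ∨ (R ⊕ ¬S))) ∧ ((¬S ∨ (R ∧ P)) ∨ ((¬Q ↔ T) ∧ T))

A

(B): at (0,0,0,0,0) it gives 0, but F = 1 — eliminated.
(C): at (0,0,1,0,0) it gives 0, but F = 1 — eliminated.
(D): at (0,1,0,1,0) it gives 1, but F = 0 — eliminated.
(E): at (0,0,0,0,0) it gives 0, but F = 1 — eliminated.
Only (A) survives; checking it on all 32 rows confirms it matches F.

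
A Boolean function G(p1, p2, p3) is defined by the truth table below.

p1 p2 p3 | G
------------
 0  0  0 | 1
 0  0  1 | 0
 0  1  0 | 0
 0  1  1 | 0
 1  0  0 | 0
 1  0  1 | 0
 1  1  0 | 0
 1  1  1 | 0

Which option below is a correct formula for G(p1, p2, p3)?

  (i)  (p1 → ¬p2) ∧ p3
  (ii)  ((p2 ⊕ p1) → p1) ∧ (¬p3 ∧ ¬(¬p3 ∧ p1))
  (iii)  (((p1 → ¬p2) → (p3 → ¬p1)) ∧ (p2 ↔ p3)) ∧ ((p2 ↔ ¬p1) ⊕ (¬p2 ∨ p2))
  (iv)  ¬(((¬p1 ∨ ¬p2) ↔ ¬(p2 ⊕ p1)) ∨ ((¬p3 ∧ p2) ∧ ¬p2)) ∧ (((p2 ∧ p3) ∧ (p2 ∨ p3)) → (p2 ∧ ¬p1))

(i) fails at (0,0,0): the formula yields 0, G is 1.
(iii) fails at (1,1,1): the formula yields 1, G is 0.
(iv) fails at (0,0,0): the formula yields 0, G is 1.
That leaves (ii). Evaluating it on every row reproduces the table of G exactly.

ii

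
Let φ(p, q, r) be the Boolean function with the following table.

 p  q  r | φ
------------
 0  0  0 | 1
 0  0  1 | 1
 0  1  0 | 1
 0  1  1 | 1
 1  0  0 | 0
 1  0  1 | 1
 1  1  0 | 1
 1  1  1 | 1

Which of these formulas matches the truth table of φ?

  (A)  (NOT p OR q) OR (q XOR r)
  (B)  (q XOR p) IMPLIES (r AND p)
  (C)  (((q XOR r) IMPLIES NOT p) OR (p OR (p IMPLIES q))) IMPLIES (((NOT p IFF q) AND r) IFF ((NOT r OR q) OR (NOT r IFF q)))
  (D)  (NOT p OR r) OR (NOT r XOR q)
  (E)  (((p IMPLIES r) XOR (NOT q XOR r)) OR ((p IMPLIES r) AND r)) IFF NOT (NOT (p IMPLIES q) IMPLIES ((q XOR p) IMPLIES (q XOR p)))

(B): at (0,1,0) it gives 0, but φ = 1 — eliminated.
(C): at (0,0,0) it gives 0, but φ = 1 — eliminated.
(D): at (1,0,0) it gives 1, but φ = 0 — eliminated.
(E): at (0,0,1) it gives 0, but φ = 1 — eliminated.
That leaves (A). Evaluating it on every row reproduces the table of φ exactly.

A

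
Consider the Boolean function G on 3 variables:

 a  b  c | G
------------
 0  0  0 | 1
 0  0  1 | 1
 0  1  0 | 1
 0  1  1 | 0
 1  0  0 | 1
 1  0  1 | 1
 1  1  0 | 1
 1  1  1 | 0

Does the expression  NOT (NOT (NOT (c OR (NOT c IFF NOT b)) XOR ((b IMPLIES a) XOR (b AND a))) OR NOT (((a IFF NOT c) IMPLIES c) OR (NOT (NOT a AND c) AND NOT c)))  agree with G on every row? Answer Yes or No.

Evaluate NOT (NOT (NOT (c OR (NOT c IFF NOT b)) XOR ((b IMPLIES a) XOR (b AND a))) OR NOT (((a IFF NOT c) IMPLIES c) OR (NOT (NOT a AND c) AND NOT c))) on each row and compare to G:
  a=0, b=0, c=0: formula gives 1, G = 1 ✓
  a=0, b=0, c=1: formula gives 1, G = 1 ✓
  a=0, b=1, c=0: formula gives 1, G = 1 ✓
  a=0, b=1, c=1: formula gives 0, G = 0 ✓
  a=1, b=0, c=0: formula gives 1, G = 1 ✓
  … (the remaining 3 rows also agree.)
No disagreement on any input; they are logically equivalent.

Yes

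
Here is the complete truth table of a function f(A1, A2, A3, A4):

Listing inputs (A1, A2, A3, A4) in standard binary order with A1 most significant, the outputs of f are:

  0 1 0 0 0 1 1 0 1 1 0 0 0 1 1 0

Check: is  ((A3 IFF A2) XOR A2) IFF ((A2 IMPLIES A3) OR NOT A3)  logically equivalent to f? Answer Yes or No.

Check the formula against f row by row:
  A1=0, A2=0, A3=0, A4=0: formula gives 1, but f = 0 ✗
Row (0,0,0,0) is a counterexample, so the formula is not equivalent to f.

No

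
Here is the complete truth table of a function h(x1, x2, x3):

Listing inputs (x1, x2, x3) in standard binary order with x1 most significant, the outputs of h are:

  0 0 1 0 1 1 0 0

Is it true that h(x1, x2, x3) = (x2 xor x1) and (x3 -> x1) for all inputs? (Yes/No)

Yes

Evaluate (x2 xor x1) and (x3 -> x1) on each row and compare to h:
  x1=0, x2=0, x3=0: formula gives 0, h = 0 ✓
  x1=0, x2=0, x3=1: formula gives 0, h = 0 ✓
  x1=0, x2=1, x3=0: formula gives 1, h = 1 ✓
  x1=0, x2=1, x3=1: formula gives 0, h = 0 ✓
  x1=1, x2=0, x3=0: formula gives 1, h = 1 ✓
  …and likewise for the remaining 3 rows.
No disagreement on any input; they are logically equivalent.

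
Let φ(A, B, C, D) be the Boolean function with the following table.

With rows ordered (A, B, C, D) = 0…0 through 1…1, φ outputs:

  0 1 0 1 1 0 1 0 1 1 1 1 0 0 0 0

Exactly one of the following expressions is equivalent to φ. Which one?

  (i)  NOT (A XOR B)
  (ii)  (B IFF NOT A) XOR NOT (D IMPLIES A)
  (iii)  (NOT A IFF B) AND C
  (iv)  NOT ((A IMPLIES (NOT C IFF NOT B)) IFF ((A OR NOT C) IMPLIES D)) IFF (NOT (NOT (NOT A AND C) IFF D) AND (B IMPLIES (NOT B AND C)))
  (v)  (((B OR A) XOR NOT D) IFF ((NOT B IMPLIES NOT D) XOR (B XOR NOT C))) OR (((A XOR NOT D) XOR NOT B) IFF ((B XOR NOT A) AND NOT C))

ii

(i) fails at (0,0,0,0): the formula yields 1, φ is 0.
(iii) fails at (0,0,0,1): the formula yields 0, φ is 1.
(iv) fails at (0,0,0,0): the formula yields 1, φ is 0.
(v) fails at (0,0,1,0): the formula yields 1, φ is 0.
That leaves (ii). Evaluating it on every row reproduces the table of φ exactly.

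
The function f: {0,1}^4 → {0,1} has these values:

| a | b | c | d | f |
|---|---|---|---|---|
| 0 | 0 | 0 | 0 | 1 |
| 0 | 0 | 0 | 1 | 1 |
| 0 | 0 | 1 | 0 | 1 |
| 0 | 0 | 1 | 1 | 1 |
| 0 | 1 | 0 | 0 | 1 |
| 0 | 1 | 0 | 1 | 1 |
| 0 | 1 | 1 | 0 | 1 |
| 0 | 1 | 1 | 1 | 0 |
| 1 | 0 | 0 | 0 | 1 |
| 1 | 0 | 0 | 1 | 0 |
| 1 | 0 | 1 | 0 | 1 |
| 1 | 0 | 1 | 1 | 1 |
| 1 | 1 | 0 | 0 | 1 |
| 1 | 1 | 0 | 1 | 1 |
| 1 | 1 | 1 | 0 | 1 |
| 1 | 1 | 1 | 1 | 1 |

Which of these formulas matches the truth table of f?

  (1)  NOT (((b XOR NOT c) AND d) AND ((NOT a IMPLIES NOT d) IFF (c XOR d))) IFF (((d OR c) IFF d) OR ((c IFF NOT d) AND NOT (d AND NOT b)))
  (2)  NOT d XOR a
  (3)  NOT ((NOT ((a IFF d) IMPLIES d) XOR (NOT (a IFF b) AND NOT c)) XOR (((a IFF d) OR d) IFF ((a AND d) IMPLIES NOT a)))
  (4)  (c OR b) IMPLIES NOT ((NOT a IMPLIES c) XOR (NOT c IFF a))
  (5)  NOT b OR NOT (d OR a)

1

(2): at (0,0,0,1) it gives 0, but f = 1 — eliminated.
(3): at (0,0,0,1) it gives 0, but f = 1 — eliminated.
(4): at (0,1,1,1) it gives 1, but f = 0 — eliminated.
(5): at (0,1,0,1) it gives 0, but f = 1 — eliminated.
(1) is the remaining candidate, and it agrees with f on all 16 inputs.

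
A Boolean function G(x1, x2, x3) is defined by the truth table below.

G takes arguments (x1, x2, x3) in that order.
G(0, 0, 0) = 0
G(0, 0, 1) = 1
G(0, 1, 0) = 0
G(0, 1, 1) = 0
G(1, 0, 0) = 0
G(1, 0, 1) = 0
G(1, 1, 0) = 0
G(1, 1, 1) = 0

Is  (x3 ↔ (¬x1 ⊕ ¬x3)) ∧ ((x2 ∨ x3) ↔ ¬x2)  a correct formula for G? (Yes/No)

Check the formula against G row by row:
  x1=0, x2=0, x3=0: formula gives 0, G = 0 ✓
  x1=0, x2=0, x3=1: formula gives 1, G = 1 ✓
  x1=0, x2=1, x3=0: formula gives 0, G = 0 ✓
  x1=0, x2=1, x3=1: formula gives 0, G = 0 ✓
  x1=1, x2=0, x3=0: formula gives 0, G = 0 ✓
  …and likewise for the remaining 3 rows.
All 8 rows match — the expression computes G exactly.

Yes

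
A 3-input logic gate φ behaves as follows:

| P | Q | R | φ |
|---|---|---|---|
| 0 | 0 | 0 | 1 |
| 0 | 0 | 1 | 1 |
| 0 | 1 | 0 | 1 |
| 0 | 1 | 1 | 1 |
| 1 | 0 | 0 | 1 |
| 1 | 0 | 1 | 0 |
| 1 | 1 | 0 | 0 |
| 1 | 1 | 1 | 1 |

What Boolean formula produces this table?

φ is 0 on only 2 rows — (1,0,1), (1,1,0). Writing each as a minterm (P·¬Q·R, P·Q·¬R) and OR-ing them characterizes exactly where φ=0, so φ is the negation of that disjunction.

φ(P, Q, R) = not (((P and not Q) and R) or ((P and Q) and not R))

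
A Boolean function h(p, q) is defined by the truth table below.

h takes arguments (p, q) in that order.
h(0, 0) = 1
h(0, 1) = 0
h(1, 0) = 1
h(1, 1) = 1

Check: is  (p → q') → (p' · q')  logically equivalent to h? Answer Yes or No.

No

Evaluate (p → q') → (p' · q') on each row and compare to h:
  p=0, q=0: formula gives 1, h = 1 ✓
  p=0, q=1: formula gives 0, h = 0 ✓
  p=1, q=0: formula gives 0, but h = 1 ✗
Since they disagree at (1,0), the expression is not a correct formula for h.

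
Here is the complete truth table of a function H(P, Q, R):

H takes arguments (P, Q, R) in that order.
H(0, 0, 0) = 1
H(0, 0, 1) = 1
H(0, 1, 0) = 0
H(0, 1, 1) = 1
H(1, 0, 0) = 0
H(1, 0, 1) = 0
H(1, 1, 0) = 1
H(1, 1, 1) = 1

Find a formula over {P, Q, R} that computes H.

H(P, Q, R) = ((((P' · Q) · R') + ((P · Q') · R')) + ((P · Q') · R))'

There are just 3 zero rows: (0,1,0), (1,0,0), (1,0,1). Their minterms are ¬P·Q·¬R, P·¬Q·¬R, P·¬Q·R; the OR of those covers precisely the 0-outputs, and negating it yields H.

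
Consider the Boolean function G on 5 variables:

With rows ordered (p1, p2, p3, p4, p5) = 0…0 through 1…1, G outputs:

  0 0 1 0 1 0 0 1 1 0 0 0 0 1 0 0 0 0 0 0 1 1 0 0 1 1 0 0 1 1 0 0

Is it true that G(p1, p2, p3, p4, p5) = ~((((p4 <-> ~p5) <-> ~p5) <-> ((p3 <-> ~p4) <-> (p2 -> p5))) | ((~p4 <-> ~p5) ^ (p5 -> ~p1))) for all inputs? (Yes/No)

No

Evaluate ~((((p4 <-> ~p5) <-> ~p5) <-> ((p3 <-> ~p4) <-> (p2 -> p5))) | ((~p4 <-> ~p5) ^ (p5 -> ~p1))) on each row and compare to G:
  p1=0, p2=0, p3=0, p4=0, p5=0: formula gives 0, G = 0 ✓
  p1=0, p2=0, p3=0, p4=0, p5=1: formula gives 0, G = 0 ✓
  p1=0, p2=0, p3=0, p4=1, p5=0: formula gives 0, but G = 1 ✗
Since they disagree at (0,0,0,1,0), the expression is not a correct formula for G.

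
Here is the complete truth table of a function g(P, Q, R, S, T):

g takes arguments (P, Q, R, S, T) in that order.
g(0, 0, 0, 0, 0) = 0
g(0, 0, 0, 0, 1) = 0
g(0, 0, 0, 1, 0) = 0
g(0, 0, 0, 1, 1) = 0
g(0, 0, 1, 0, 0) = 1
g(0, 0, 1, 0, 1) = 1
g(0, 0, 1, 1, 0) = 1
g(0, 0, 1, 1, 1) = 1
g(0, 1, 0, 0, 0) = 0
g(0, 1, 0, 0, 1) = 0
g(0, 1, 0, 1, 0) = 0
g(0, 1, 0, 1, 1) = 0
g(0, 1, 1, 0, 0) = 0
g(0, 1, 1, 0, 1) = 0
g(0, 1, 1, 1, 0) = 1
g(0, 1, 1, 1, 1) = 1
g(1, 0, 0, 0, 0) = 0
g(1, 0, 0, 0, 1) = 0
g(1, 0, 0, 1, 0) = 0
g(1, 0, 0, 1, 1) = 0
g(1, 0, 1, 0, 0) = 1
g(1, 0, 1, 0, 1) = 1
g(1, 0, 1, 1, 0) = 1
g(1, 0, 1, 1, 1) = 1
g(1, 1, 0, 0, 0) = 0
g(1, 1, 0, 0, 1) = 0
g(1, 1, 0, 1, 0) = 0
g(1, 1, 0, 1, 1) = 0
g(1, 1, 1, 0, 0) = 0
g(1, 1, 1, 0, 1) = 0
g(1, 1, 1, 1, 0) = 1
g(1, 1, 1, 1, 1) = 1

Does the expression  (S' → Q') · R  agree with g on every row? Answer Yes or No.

Check the formula against g row by row:
  P=0, Q=0, R=0, S=0, T=0: formula gives 0, g = 0 ✓
  P=0, Q=0, R=0, S=0, T=1: formula gives 0, g = 0 ✓
  P=0, Q=0, R=0, S=1, T=0: formula gives 0, g = 0 ✓
  P=0, Q=0, R=0, S=1, T=1: formula gives 0, g = 0 ✓
  …and likewise for the remaining 28 rows.
All 32 rows match — the expression computes g exactly.

Yes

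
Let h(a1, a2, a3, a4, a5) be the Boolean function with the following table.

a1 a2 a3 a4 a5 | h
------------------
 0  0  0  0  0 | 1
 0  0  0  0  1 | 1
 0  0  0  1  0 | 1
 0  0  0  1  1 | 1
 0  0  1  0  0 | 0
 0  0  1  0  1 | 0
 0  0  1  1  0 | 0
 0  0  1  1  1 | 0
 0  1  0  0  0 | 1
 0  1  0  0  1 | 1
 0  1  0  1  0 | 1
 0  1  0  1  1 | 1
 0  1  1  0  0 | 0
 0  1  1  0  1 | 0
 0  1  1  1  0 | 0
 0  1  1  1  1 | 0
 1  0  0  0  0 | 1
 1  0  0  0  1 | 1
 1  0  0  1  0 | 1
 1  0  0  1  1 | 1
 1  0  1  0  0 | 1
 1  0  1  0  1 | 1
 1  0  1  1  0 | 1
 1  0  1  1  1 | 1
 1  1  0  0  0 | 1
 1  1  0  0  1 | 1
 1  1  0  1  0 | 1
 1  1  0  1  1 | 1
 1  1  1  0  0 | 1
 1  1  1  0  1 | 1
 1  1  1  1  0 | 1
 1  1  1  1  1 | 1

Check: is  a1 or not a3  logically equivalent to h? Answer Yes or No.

Yes

Test each input against both h and the formula:
  a1=0, a2=0, a3=0, a4=0, a5=0: formula gives 1, h = 1 ✓
  a1=0, a2=0, a3=0, a4=0, a5=1: formula gives 1, h = 1 ✓
  a1=0, a2=0, a3=0, a4=1, a5=0: formula gives 1, h = 1 ✓
  a1=0, a2=0, a3=0, a4=1, a5=1: formula gives 1, h = 1 ✓
  …and likewise for the remaining 28 rows.
No disagreement on any input; they are logically equivalent.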